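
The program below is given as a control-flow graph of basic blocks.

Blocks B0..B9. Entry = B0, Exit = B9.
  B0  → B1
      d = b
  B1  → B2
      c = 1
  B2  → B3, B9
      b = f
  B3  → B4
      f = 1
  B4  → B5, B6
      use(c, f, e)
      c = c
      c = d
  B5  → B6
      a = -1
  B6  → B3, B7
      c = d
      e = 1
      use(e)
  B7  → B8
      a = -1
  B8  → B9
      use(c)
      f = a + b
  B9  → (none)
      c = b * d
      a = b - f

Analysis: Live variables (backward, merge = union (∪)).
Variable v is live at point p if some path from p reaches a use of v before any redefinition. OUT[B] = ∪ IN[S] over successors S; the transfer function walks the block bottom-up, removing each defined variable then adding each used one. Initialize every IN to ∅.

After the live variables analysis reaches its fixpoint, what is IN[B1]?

Answer: {d, e, f}

Derivation:
Per-block solution:
  B0:   IN={b, e, f}   OUT={d, e, f}
  B1:   IN={d, e, f}   OUT={c, d, e, f}
  B2:   IN={c, d, e, f}   OUT={b, c, d, e, f}
  B3:   IN={b, c, d, e}   OUT={b, c, d, e, f}
  B4:   IN={b, c, d, e, f}   OUT={b, d}
  B5:   IN={b, d}   OUT={b, d}
  B6:   IN={b, d}   OUT={b, c, d, e}
  B7:   IN={b, c, d}   OUT={a, b, c, d}
  B8:   IN={a, b, c, d}   OUT={b, d, f}
  B9:   IN={b, d, f}   OUT={}

Merge at B1: OUT[B1] = IN[B2] = {c, d, e, f}
Applying B1's transfer function to that OUT value gives IN[B1] (row B1 above).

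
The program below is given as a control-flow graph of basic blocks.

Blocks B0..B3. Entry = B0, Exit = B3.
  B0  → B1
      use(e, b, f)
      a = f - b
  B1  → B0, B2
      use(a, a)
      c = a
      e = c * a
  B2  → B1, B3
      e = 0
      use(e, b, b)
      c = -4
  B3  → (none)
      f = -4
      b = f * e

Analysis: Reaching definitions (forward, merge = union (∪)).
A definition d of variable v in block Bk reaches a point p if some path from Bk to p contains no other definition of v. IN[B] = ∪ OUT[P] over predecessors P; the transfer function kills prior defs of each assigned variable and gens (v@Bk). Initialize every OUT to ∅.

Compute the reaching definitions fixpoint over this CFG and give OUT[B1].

Per-block solution:
  B0: | IN={a@B0, c@B1, e@B1} | OUT={a@B0, c@B1, e@B1}
  B1: | IN={a@B0, c@B1, c@B2, e@B1, e@B2} | OUT={a@B0, c@B1, e@B1}
  B2: | IN={a@B0, c@B1, e@B1} | OUT={a@B0, c@B2, e@B2}
  B3: | IN={a@B0, c@B2, e@B2} | OUT={a@B0, b@B3, c@B2, e@B2, f@B3}

Merge at B1: IN[B1] = OUT[B0] ⊔ OUT[B2] = {a@B0, c@B1, c@B2, e@B1, e@B2}
Applying B1's transfer function to that IN value gives OUT[B1] (row B1 above).

Answer: {a@B0, c@B1, e@B1}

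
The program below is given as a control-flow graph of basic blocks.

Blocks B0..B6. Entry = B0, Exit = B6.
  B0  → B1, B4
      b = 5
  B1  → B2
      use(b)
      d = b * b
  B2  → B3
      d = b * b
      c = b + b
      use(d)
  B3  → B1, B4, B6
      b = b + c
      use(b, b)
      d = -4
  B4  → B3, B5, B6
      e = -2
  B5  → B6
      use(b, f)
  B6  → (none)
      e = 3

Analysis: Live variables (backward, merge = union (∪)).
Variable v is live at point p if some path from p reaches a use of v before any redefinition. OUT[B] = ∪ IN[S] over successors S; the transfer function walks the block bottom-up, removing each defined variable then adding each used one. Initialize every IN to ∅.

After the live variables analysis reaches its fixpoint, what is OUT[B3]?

Per-block solution:
  B0:  IN={c, f}  OUT={b, c, f}
  B1:  IN={b, f}  OUT={b, f}
  B2:  IN={b, f}  OUT={b, c, f}
  B3:  IN={b, c, f}  OUT={b, c, f}
  B4:  IN={b, c, f}  OUT={b, c, f}
  B5:  IN={b, f}  OUT={}
  B6:  IN={}  OUT={}

Merge at B3: OUT[B3] = IN[B1] ⊔ IN[B4] ⊔ IN[B6] = {b, c, f}

Answer: {b, c, f}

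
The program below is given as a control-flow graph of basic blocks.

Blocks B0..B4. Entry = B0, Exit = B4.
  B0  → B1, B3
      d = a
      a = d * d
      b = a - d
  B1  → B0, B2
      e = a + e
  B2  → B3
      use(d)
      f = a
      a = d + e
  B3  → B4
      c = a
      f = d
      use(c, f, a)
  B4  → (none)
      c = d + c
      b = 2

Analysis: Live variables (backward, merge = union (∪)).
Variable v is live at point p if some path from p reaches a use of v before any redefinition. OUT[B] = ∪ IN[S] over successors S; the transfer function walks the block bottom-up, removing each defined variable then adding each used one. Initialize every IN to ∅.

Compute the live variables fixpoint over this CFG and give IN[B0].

Answer: {a, e}

Working:
Converged values:
  B0: | IN={a, e} | OUT={a, d, e}
  B1: | IN={a, d, e} | OUT={a, d, e}
  B2: | IN={a, d, e} | OUT={a, d}
  B3: | IN={a, d} | OUT={c, d}
  B4: | IN={c, d} | OUT={}

Merge at B0: OUT[B0] = IN[B1] ⊔ IN[B3] = {a, d, e}
Applying B0's transfer function to that OUT value gives IN[B0] (row B0 above).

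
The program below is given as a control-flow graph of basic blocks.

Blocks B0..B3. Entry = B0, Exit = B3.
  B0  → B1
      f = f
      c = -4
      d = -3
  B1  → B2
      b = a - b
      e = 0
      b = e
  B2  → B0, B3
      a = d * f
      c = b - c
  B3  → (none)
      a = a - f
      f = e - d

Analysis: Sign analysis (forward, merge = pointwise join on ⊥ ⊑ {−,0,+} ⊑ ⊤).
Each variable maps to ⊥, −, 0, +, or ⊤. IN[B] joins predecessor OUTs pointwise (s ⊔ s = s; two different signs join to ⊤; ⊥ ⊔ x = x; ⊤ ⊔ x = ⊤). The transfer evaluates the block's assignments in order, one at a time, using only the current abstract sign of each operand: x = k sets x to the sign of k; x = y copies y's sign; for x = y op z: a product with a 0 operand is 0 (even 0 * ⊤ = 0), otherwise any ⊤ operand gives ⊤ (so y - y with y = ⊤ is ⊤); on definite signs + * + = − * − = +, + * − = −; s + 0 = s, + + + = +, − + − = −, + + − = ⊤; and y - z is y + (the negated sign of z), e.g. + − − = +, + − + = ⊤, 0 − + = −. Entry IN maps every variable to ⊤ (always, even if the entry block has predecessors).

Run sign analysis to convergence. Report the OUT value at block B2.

Answer: {a: ⊤, b: 0, c: +, d: -, e: 0, f: ⊤}

Derivation:
Converged values:
  B0:   IN=(all ⊤)   OUT={c:-, d:-; rest ⊤}
  B1:   IN={c:-, d:-; rest ⊤}   OUT={b:0, c:-, d:-, e:0; rest ⊤}
  B2:   IN={b:0, c:-, d:-, e:0; rest ⊤}   OUT={b:0, c:+, d:-, e:0; rest ⊤}
  B3:   IN={b:0, c:+, d:-, e:0; rest ⊤}   OUT={b:0, c:+, d:-, e:0, f:+; rest ⊤}

Merge at B2: IN[B2] = OUT[B1] = {a: ⊤, b: 0, c: -, d: -, e: 0, f: ⊤}
Applying B2's transfer function to that IN value gives OUT[B2] (row B2 above).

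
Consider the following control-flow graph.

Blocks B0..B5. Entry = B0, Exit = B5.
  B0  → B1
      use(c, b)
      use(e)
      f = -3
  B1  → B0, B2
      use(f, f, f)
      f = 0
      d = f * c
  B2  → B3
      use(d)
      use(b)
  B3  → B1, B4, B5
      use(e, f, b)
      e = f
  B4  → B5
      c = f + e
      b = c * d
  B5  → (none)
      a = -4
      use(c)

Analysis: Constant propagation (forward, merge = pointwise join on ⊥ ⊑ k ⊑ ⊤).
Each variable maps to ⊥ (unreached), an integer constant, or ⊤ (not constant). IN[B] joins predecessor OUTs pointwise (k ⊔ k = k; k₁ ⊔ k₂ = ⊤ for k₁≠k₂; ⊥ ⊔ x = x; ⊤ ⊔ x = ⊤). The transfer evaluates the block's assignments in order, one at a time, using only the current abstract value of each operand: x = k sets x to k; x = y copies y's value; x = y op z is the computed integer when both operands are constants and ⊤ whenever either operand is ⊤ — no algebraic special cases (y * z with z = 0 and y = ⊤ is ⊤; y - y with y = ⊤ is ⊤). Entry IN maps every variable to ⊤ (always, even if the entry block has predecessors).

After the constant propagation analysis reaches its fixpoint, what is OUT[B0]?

Converged values:
  B0:   IN=(all ⊤)   OUT={f:-3; rest ⊤}
  B1:   IN=(all ⊤)   OUT={f:0; rest ⊤}
  B2:   IN={f:0; rest ⊤}   OUT={f:0; rest ⊤}
  B3:   IN={f:0; rest ⊤}   OUT={e:0, f:0; rest ⊤}
  B4:   IN={e:0, f:0; rest ⊤}   OUT={c:0, e:0, f:0; rest ⊤}
  B5:   IN={e:0, f:0; rest ⊤}   OUT={a:-4, e:0, f:0; rest ⊤}

Merge at B0 (entry node, so the boundary value (all ⊤) is joined with the incoming edge(s)): IN[B0] = (all ⊤) ⊔ OUT[B1] = {a: ⊤, b: ⊤, c: ⊤, d: ⊤, e: ⊤, f: ⊤}
Applying B0's transfer function to that IN value gives OUT[B0] (row B0 above).

Answer: {a: ⊤, b: ⊤, c: ⊤, d: ⊤, e: ⊤, f: -3}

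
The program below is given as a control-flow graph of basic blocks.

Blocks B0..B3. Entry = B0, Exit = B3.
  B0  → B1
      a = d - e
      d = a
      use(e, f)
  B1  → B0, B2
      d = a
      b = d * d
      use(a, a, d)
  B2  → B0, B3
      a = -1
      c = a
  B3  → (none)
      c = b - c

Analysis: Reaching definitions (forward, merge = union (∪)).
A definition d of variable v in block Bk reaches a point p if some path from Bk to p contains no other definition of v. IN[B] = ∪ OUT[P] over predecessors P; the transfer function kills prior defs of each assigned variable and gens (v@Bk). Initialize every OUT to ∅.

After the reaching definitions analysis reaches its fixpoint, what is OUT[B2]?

Answer: {a@B2, b@B1, c@B2, d@B1}

Derivation:
Converged values:
  B0: | IN={a@B0, a@B2, b@B1, c@B2, d@B1} | OUT={a@B0, b@B1, c@B2, d@B0}
  B1: | IN={a@B0, b@B1, c@B2, d@B0} | OUT={a@B0, b@B1, c@B2, d@B1}
  B2: | IN={a@B0, b@B1, c@B2, d@B1} | OUT={a@B2, b@B1, c@B2, d@B1}
  B3: | IN={a@B2, b@B1, c@B2, d@B1} | OUT={a@B2, b@B1, c@B3, d@B1}

Merge at B2: IN[B2] = OUT[B1] = {a@B0, b@B1, c@B2, d@B1}
Applying B2's transfer function to that IN value gives OUT[B2] (row B2 above).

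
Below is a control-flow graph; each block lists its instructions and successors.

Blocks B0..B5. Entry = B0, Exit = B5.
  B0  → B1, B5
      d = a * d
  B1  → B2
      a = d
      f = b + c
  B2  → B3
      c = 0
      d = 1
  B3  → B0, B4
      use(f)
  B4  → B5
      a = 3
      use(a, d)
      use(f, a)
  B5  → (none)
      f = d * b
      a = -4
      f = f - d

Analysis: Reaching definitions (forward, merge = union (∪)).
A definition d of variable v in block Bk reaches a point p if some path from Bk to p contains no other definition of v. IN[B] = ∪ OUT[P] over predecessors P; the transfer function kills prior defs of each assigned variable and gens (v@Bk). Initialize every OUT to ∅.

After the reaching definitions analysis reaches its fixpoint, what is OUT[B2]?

Fixpoint table:
  B0:  IN={a@B1, c@B2, d@B2, f@B1}  OUT={a@B1, c@B2, d@B0, f@B1}
  B1:  IN={a@B1, c@B2, d@B0, f@B1}  OUT={a@B1, c@B2, d@B0, f@B1}
  B2:  IN={a@B1, c@B2, d@B0, f@B1}  OUT={a@B1, c@B2, d@B2, f@B1}
  B3:  IN={a@B1, c@B2, d@B2, f@B1}  OUT={a@B1, c@B2, d@B2, f@B1}
  B4:  IN={a@B1, c@B2, d@B2, f@B1}  OUT={a@B4, c@B2, d@B2, f@B1}
  B5:  IN={a@B1, a@B4, c@B2, d@B0, d@B2, f@B1}  OUT={a@B5, c@B2, d@B0, d@B2, f@B5}

Merge at B2: IN[B2] = OUT[B1] = {a@B1, c@B2, d@B0, f@B1}
Applying B2's transfer function to that IN value gives OUT[B2] (row B2 above).

Answer: {a@B1, c@B2, d@B2, f@B1}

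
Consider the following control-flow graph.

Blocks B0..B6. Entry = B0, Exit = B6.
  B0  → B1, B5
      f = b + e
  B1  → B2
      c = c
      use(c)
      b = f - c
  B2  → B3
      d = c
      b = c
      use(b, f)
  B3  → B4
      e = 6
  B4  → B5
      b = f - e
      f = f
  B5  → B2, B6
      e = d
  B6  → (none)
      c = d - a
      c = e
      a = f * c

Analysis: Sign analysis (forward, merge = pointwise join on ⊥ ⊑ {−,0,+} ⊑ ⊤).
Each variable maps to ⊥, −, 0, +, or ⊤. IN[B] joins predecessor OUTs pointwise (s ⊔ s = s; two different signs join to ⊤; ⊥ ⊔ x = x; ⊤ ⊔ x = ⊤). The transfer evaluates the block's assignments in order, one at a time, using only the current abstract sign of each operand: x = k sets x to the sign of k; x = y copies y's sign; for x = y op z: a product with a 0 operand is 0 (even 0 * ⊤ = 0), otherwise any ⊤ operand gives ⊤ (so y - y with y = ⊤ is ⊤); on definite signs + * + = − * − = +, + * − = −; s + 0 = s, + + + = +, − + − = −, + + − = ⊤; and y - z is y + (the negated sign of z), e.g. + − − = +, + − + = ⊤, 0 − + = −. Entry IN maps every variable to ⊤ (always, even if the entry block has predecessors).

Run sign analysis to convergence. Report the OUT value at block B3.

Answer: {a: ⊤, b: ⊤, c: ⊤, d: ⊤, e: +, f: ⊤}

Working:
Converged values:
  B0:   IN=(all ⊤)   OUT=(all ⊤)
  B1:   IN=(all ⊤)   OUT=(all ⊤)
  B2:   IN=(all ⊤)   OUT=(all ⊤)
  B3:   IN=(all ⊤)   OUT={e:+; rest ⊤}
  B4:   IN={e:+; rest ⊤}   OUT={e:+; rest ⊤}
  B5:   IN=(all ⊤)   OUT=(all ⊤)
  B6:   IN=(all ⊤)   OUT=(all ⊤)

Merge at B3: IN[B3] = OUT[B2] = {a: ⊤, b: ⊤, c: ⊤, d: ⊤, e: ⊤, f: ⊤}
Applying B3's transfer function to that IN value gives OUT[B3] (row B3 above).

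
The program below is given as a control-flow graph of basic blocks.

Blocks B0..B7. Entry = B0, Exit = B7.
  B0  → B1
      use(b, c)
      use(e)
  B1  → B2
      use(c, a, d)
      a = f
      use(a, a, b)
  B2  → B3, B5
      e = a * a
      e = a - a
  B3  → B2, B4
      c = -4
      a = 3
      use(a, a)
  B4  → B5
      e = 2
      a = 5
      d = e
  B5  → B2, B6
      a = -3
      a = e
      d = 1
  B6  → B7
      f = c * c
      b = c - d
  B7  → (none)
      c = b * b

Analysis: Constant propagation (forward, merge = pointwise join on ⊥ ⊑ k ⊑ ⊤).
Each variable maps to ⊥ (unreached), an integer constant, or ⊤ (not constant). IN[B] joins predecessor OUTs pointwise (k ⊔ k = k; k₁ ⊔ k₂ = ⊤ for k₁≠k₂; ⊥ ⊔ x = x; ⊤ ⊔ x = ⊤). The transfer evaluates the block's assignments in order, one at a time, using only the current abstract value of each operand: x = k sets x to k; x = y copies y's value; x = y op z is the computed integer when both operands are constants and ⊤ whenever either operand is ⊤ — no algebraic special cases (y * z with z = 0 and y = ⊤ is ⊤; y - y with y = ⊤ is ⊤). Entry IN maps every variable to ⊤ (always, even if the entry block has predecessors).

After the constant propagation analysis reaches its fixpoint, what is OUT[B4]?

Fixpoint table:
  B0:   IN=(all ⊤)   OUT=(all ⊤)
  B1:   IN=(all ⊤)   OUT=(all ⊤)
  B2:   IN=(all ⊤)   OUT=(all ⊤)
  B3:   IN=(all ⊤)   OUT={a:3, c:-4; rest ⊤}
  B4:   IN={a:3, c:-4; rest ⊤}   OUT={a:5, c:-4, d:2, e:2; rest ⊤}
  B5:   IN=(all ⊤)   OUT={d:1; rest ⊤}
  B6:   IN={d:1; rest ⊤}   OUT={d:1; rest ⊤}
  B7:   IN={d:1; rest ⊤}   OUT={d:1; rest ⊤}

Merge at B4: IN[B4] = OUT[B3] = {a: 3, b: ⊤, c: -4, d: ⊤, e: ⊤, f: ⊤}
Applying B4's transfer function to that IN value gives OUT[B4] (row B4 above).

Answer: {a: 5, b: ⊤, c: -4, d: 2, e: 2, f: ⊤}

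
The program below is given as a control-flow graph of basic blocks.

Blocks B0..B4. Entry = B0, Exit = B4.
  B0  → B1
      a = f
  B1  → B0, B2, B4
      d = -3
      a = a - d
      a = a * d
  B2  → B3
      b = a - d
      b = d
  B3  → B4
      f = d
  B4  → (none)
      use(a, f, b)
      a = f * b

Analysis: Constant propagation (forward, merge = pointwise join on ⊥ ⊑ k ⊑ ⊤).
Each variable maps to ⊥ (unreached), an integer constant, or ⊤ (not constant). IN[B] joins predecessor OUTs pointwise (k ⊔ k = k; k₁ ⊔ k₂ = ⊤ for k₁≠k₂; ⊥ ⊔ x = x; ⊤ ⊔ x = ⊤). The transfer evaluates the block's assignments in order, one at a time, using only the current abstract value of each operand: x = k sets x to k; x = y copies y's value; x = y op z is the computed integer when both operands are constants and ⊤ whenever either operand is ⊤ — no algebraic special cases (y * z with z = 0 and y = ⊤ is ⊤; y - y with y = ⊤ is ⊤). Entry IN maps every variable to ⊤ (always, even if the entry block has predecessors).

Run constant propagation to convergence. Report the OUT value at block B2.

Fixpoint table:
  B0:   IN=(all ⊤)   OUT=(all ⊤)
  B1:   IN=(all ⊤)   OUT={d:-3; rest ⊤}
  B2:   IN={d:-3; rest ⊤}   OUT={b:-3, d:-3; rest ⊤}
  B3:   IN={b:-3, d:-3; rest ⊤}   OUT={b:-3, d:-3, f:-3; rest ⊤}
  B4:   IN={d:-3; rest ⊤}   OUT={d:-3; rest ⊤}

Merge at B2: IN[B2] = OUT[B1] = {a: ⊤, b: ⊤, c: ⊤, d: -3, e: ⊤, f: ⊤}
Applying B2's transfer function to that IN value gives OUT[B2] (row B2 above).

Answer: {a: ⊤, b: -3, c: ⊤, d: -3, e: ⊤, f: ⊤}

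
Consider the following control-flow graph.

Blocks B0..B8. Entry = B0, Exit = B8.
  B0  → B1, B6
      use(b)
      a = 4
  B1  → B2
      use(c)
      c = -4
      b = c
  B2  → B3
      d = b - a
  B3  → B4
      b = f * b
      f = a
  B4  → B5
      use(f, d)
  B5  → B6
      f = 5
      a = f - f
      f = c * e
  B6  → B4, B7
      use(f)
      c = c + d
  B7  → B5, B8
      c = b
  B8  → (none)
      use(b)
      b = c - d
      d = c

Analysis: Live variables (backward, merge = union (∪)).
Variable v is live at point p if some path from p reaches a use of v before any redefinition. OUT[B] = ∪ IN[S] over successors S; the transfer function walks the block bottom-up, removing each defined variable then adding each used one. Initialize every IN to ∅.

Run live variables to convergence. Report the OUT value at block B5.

Per-block solution:
  B0:   IN={b, c, d, e, f}   OUT={a, b, c, d, e, f}
  B1:   IN={a, c, e, f}   OUT={a, b, c, e, f}
  B2:   IN={a, b, c, e, f}   OUT={a, b, c, d, e, f}
  B3:   IN={a, b, c, d, e, f}   OUT={b, c, d, e, f}
  B4:   IN={b, c, d, e, f}   OUT={b, c, d, e}
  B5:   IN={b, c, d, e}   OUT={b, c, d, e, f}
  B6:   IN={b, c, d, e, f}   OUT={b, c, d, e, f}
  B7:   IN={b, d, e}   OUT={b, c, d, e}
  B8:   IN={b, c, d}   OUT={}

Merge at B5: OUT[B5] = IN[B6] = {b, c, d, e, f}

Answer: {b, c, d, e, f}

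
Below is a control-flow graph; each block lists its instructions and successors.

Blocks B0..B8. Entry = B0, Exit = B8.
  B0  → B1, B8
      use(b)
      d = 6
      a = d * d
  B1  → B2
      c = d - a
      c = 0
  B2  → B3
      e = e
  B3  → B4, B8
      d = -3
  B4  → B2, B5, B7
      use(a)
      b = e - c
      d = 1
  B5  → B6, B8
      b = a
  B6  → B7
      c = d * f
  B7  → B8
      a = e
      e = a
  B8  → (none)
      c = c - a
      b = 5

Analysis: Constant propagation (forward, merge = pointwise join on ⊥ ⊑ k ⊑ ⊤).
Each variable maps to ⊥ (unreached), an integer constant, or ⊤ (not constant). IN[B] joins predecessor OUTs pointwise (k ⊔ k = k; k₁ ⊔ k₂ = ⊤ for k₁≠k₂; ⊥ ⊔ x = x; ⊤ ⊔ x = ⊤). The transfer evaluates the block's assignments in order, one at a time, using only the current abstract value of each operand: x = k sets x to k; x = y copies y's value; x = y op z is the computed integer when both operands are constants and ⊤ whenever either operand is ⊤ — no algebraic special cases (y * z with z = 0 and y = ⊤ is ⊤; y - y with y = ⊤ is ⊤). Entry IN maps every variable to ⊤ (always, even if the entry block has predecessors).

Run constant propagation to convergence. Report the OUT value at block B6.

Fixpoint table:
  B0:   IN=(all ⊤)   OUT={a:36, d:6; rest ⊤}
  B1:   IN={a:36, d:6; rest ⊤}   OUT={a:36, c:0, d:6; rest ⊤}
  B2:   IN={a:36, c:0; rest ⊤}   OUT={a:36, c:0; rest ⊤}
  B3:   IN={a:36, c:0; rest ⊤}   OUT={a:36, c:0, d:-3; rest ⊤}
  B4:   IN={a:36, c:0, d:-3; rest ⊤}   OUT={a:36, c:0, d:1; rest ⊤}
  B5:   IN={a:36, c:0, d:1; rest ⊤}   OUT={a:36, b:36, c:0, d:1; rest ⊤}
  B6:   IN={a:36, b:36, c:0, d:1; rest ⊤}   OUT={a:36, b:36, d:1; rest ⊤}
  B7:   IN={a:36, d:1; rest ⊤}   OUT={d:1; rest ⊤}
  B8:   IN=(all ⊤)   OUT={b:5; rest ⊤}

Merge at B6: IN[B6] = OUT[B5] = {a: 36, b: 36, c: 0, d: 1, e: ⊤, f: ⊤}
Applying B6's transfer function to that IN value gives OUT[B6] (row B6 above).

Answer: {a: 36, b: 36, c: ⊤, d: 1, e: ⊤, f: ⊤}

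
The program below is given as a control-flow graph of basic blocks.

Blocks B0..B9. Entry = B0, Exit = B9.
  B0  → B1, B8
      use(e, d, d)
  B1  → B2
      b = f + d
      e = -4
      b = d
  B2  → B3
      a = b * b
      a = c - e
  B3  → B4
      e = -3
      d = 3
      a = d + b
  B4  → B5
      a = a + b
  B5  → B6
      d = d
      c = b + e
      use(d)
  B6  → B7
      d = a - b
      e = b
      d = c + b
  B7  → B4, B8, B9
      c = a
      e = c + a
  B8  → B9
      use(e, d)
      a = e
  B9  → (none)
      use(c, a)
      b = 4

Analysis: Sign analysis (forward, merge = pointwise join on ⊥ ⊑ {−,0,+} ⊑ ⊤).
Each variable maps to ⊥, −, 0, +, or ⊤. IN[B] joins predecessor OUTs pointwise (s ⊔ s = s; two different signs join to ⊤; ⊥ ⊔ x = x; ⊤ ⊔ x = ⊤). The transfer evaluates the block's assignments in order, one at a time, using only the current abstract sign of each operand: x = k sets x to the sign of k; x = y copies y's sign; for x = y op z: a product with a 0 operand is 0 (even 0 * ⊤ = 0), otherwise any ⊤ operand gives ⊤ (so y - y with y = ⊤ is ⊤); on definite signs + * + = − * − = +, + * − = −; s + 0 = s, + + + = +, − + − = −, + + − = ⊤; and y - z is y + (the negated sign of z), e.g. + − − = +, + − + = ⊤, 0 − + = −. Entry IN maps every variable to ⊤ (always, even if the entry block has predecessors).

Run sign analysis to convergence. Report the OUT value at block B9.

Answer: {a: ⊤, b: +, c: ⊤, d: ⊤, e: ⊤, f: ⊤}

Trace:
Converged values:
  B0:   IN=(all ⊤)   OUT=(all ⊤)
  B1:   IN=(all ⊤)   OUT={e:-; rest ⊤}
  B2:   IN={e:-; rest ⊤}   OUT={e:-; rest ⊤}
  B3:   IN={e:-; rest ⊤}   OUT={d:+, e:-; rest ⊤}
  B4:   IN=(all ⊤)   OUT=(all ⊤)
  B5:   IN=(all ⊤)   OUT=(all ⊤)
  B6:   IN=(all ⊤)   OUT=(all ⊤)
  B7:   IN=(all ⊤)   OUT=(all ⊤)
  B8:   IN=(all ⊤)   OUT=(all ⊤)
  B9:   IN=(all ⊤)   OUT={b:+; rest ⊤}

Merge at B9: IN[B9] = OUT[B7] ⊔ OUT[B8] = {a: ⊤, b: ⊤, c: ⊤, d: ⊤, e: ⊤, f: ⊤}
Applying B9's transfer function to that IN value gives OUT[B9] (row B9 above).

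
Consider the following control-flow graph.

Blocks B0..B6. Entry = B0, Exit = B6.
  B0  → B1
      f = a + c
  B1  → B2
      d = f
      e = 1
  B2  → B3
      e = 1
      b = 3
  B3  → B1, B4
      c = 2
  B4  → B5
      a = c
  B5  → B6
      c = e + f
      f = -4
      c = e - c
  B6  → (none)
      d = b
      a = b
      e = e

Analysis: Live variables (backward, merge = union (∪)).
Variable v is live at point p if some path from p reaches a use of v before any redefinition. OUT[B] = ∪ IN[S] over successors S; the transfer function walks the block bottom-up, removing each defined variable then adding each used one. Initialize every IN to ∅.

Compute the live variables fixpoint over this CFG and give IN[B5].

Fixpoint table:
  B0: | IN={a, c} | OUT={f}
  B1: | IN={f} | OUT={f}
  B2: | IN={f} | OUT={b, e, f}
  B3: | IN={b, e, f} | OUT={b, c, e, f}
  B4: | IN={b, c, e, f} | OUT={b, e, f}
  B5: | IN={b, e, f} | OUT={b, e}
  B6: | IN={b, e} | OUT={}

Merge at B5: OUT[B5] = IN[B6] = {b, e}
Applying B5's transfer function to that OUT value gives IN[B5] (row B5 above).

Answer: {b, e, f}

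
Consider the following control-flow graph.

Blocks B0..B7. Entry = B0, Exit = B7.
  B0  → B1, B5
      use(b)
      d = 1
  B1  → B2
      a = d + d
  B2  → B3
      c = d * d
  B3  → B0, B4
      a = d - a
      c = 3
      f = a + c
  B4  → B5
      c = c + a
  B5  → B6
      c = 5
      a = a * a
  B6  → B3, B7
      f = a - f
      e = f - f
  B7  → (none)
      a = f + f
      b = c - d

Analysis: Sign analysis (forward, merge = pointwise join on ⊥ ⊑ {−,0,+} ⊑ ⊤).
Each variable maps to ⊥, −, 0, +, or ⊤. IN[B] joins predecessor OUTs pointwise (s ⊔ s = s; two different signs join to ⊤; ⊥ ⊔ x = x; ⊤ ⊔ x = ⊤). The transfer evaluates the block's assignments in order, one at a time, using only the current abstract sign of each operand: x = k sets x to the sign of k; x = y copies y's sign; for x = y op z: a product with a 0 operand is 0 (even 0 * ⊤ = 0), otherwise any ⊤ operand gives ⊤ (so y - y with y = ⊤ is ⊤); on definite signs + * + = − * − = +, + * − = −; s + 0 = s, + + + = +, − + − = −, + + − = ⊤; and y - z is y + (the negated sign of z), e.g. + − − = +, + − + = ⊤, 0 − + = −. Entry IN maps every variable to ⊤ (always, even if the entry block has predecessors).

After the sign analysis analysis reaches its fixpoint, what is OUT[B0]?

Answer: {a: ⊤, b: ⊤, c: ⊤, d: +, e: ⊤, f: ⊤}

Working:
Fixpoint table:
  B0: | IN=(all ⊤) | OUT={d:+; rest ⊤}
  B1: | IN={d:+; rest ⊤} | OUT={a:+, d:+; rest ⊤}
  B2: | IN={a:+, d:+; rest ⊤} | OUT={a:+, c:+, d:+; rest ⊤}
  B3: | IN={c:+, d:+; rest ⊤} | OUT={c:+, d:+; rest ⊤}
  B4: | IN={c:+, d:+; rest ⊤} | OUT={d:+; rest ⊤}
  B5: | IN={d:+; rest ⊤} | OUT={c:+, d:+; rest ⊤}
  B6: | IN={c:+, d:+; rest ⊤} | OUT={c:+, d:+; rest ⊤}
  B7: | IN={c:+, d:+; rest ⊤} | OUT={c:+, d:+; rest ⊤}

Merge at B0 (entry node, so the boundary value (all ⊤) is joined with the incoming edge(s)): IN[B0] = (all ⊤) ⊔ OUT[B3] = {a: ⊤, b: ⊤, c: ⊤, d: ⊤, e: ⊤, f: ⊤}
Applying B0's transfer function to that IN value gives OUT[B0] (row B0 above).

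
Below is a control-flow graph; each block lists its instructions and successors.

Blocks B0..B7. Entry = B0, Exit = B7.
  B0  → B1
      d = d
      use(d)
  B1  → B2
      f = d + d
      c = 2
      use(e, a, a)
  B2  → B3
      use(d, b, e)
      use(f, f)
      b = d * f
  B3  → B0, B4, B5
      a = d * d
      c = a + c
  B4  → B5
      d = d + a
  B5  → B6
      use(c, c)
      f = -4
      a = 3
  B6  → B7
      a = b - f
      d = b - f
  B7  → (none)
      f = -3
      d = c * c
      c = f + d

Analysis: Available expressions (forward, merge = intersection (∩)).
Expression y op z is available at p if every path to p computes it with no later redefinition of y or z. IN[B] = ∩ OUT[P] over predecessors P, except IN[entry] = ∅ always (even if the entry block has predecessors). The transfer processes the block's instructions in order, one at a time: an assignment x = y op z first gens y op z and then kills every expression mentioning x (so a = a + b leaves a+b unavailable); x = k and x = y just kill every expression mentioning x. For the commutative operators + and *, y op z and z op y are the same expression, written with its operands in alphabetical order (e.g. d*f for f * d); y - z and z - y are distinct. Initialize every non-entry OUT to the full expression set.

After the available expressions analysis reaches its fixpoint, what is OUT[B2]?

Per-block solution:
  B0: | IN={} | OUT={}
  B1: | IN={} | OUT={d+d}
  B2: | IN={d+d} | OUT={d*f, d+d}
  B3: | IN={d*f, d+d} | OUT={d*d, d*f, d+d}
  B4: | IN={d*d, d*f, d+d} | OUT={}
  B5: | IN={} | OUT={}
  B6: | IN={} | OUT={b-f}
  B7: | IN={b-f} | OUT={d+f}

Merge at B2: IN[B2] = OUT[B1] = {d+d}
Applying B2's transfer function to that IN value gives OUT[B2] (row B2 above).

Answer: {d*f, d+d}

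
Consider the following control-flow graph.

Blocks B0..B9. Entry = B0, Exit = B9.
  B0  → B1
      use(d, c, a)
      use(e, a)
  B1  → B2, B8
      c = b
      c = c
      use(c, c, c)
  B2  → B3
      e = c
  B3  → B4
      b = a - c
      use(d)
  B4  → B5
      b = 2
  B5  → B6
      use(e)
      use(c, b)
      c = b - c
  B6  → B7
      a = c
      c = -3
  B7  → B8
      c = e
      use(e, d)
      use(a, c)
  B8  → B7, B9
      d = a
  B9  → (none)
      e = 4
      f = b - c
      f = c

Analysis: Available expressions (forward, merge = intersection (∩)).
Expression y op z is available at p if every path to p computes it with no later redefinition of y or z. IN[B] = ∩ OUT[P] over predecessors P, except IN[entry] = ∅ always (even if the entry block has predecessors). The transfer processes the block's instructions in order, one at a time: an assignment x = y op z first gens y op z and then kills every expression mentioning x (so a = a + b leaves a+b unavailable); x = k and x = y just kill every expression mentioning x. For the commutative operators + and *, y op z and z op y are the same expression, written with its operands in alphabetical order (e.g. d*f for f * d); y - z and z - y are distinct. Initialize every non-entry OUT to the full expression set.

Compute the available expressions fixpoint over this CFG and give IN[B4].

Fixpoint table:
  B0:  IN={}  OUT={}
  B1:  IN={}  OUT={}
  B2:  IN={}  OUT={}
  B3:  IN={}  OUT={a-c}
  B4:  IN={a-c}  OUT={a-c}
  B5:  IN={a-c}  OUT={}
  B6:  IN={}  OUT={}
  B7:  IN={}  OUT={}
  B8:  IN={}  OUT={}
  B9:  IN={}  OUT={b-c}

Merge at B4: IN[B4] = OUT[B3] = {a-c}

Answer: {a-c}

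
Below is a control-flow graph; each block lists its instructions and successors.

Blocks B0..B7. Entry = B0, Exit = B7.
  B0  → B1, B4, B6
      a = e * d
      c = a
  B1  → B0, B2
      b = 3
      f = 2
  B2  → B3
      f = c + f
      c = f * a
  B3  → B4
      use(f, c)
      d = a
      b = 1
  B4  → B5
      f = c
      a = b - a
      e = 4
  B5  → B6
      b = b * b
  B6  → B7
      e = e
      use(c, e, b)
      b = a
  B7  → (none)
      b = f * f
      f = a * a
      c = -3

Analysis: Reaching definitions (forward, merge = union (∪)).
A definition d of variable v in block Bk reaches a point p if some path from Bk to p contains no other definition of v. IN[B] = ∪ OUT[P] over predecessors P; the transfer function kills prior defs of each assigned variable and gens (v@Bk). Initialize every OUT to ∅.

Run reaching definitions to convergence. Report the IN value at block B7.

Converged values:
  B0: | IN={a@B0, b@B1, c@B0, f@B1} | OUT={a@B0, b@B1, c@B0, f@B1}
  B1: | IN={a@B0, b@B1, c@B0, f@B1} | OUT={a@B0, b@B1, c@B0, f@B1}
  B2: | IN={a@B0, b@B1, c@B0, f@B1} | OUT={a@B0, b@B1, c@B2, f@B2}
  B3: | IN={a@B0, b@B1, c@B2, f@B2} | OUT={a@B0, b@B3, c@B2, d@B3, f@B2}
  B4: | IN={a@B0, b@B1, b@B3, c@B0, c@B2, d@B3, f@B1, f@B2} | OUT={a@B4, b@B1, b@B3, c@B0, c@B2, d@B3, e@B4, f@B4}
  B5: | IN={a@B4, b@B1, b@B3, c@B0, c@B2, d@B3, e@B4, f@B4} | OUT={a@B4, b@B5, c@B0, c@B2, d@B3, e@B4, f@B4}
  B6: | IN={a@B0, a@B4, b@B1, b@B5, c@B0, c@B2, d@B3, e@B4, f@B1, f@B4} | OUT={a@B0, a@B4, b@B6, c@B0, c@B2, d@B3, e@B6, f@B1, f@B4}
  B7: | IN={a@B0, a@B4, b@B6, c@B0, c@B2, d@B3, e@B6, f@B1, f@B4} | OUT={a@B0, a@B4, b@B7, c@B7, d@B3, e@B6, f@B7}

Merge at B7: IN[B7] = OUT[B6] = {a@B0, a@B4, b@B6, c@B0, c@B2, d@B3, e@B6, f@B1, f@B4}

Answer: {a@B0, a@B4, b@B6, c@B0, c@B2, d@B3, e@B6, f@B1, f@B4}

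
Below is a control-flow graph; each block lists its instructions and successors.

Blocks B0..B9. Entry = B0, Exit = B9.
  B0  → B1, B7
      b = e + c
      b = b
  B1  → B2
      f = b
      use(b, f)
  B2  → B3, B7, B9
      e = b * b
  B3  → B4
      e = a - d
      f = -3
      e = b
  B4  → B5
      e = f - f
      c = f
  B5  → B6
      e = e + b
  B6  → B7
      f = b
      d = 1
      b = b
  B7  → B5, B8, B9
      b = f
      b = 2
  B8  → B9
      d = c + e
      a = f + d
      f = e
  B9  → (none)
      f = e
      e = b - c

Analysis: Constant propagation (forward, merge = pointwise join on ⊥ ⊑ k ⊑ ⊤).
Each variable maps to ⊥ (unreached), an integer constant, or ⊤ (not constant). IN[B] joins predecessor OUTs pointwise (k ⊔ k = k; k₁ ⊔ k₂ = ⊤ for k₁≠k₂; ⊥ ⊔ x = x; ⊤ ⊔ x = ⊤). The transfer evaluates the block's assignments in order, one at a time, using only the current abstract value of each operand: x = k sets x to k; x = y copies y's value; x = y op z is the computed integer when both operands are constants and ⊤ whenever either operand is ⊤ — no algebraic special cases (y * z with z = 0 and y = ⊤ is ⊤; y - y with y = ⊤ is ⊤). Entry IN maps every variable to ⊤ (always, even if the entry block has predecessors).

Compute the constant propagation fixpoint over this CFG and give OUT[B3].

Answer: {a: ⊤, b: ⊤, c: ⊤, d: ⊤, e: ⊤, f: -3}

Trace:
Per-block solution:
  B0:   IN=(all ⊤)   OUT=(all ⊤)
  B1:   IN=(all ⊤)   OUT=(all ⊤)
  B2:   IN=(all ⊤)   OUT=(all ⊤)
  B3:   IN=(all ⊤)   OUT={f:-3; rest ⊤}
  B4:   IN={f:-3; rest ⊤}   OUT={c:-3, e:0, f:-3; rest ⊤}
  B5:   IN=(all ⊤)   OUT=(all ⊤)
  B6:   IN=(all ⊤)   OUT={d:1; rest ⊤}
  B7:   IN=(all ⊤)   OUT={b:2; rest ⊤}
  B8:   IN={b:2; rest ⊤}   OUT={b:2; rest ⊤}
  B9:   IN=(all ⊤)   OUT=(all ⊤)

Merge at B3: IN[B3] = OUT[B2] = {a: ⊤, b: ⊤, c: ⊤, d: ⊤, e: ⊤, f: ⊤}
Applying B3's transfer function to that IN value gives OUT[B3] (row B3 above).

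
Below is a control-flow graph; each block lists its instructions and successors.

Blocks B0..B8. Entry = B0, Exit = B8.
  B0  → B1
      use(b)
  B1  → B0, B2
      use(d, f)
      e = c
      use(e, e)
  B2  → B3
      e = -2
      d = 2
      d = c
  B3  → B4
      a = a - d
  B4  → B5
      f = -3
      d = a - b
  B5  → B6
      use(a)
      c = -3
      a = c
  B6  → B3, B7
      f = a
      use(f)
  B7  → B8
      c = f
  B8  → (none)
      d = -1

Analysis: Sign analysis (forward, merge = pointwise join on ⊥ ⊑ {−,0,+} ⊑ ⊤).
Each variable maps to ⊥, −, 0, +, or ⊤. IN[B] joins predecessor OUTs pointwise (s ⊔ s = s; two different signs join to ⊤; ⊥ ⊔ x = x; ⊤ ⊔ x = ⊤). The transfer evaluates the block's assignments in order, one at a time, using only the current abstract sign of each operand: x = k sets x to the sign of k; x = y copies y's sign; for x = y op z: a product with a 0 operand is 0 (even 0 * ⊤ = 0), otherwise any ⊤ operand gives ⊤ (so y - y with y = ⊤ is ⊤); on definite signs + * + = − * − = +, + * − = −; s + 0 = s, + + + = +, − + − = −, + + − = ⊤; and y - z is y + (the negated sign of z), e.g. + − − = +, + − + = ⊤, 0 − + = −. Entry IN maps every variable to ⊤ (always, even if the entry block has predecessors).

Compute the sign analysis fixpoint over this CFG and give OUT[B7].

Answer: {a: -, b: ⊤, c: -, d: ⊤, e: -, f: -}

Trace:
Fixpoint table:
  B0: | IN=(all ⊤) | OUT=(all ⊤)
  B1: | IN=(all ⊤) | OUT=(all ⊤)
  B2: | IN=(all ⊤) | OUT={e:-; rest ⊤}
  B3: | IN={e:-; rest ⊤} | OUT={e:-; rest ⊤}
  B4: | IN={e:-; rest ⊤} | OUT={e:-, f:-; rest ⊤}
  B5: | IN={e:-, f:-; rest ⊤} | OUT={a:-, c:-, e:-, f:-; rest ⊤}
  B6: | IN={a:-, c:-, e:-, f:-; rest ⊤} | OUT={a:-, c:-, e:-, f:-; rest ⊤}
  B7: | IN={a:-, c:-, e:-, f:-; rest ⊤} | OUT={a:-, c:-, e:-, f:-; rest ⊤}
  B8: | IN={a:-, c:-, e:-, f:-; rest ⊤} | OUT={a:-, c:-, d:-, e:-, f:-; rest ⊤}

Merge at B7: IN[B7] = OUT[B6] = {a: -, b: ⊤, c: -, d: ⊤, e: -, f: -}
Applying B7's transfer function to that IN value gives OUT[B7] (row B7 above).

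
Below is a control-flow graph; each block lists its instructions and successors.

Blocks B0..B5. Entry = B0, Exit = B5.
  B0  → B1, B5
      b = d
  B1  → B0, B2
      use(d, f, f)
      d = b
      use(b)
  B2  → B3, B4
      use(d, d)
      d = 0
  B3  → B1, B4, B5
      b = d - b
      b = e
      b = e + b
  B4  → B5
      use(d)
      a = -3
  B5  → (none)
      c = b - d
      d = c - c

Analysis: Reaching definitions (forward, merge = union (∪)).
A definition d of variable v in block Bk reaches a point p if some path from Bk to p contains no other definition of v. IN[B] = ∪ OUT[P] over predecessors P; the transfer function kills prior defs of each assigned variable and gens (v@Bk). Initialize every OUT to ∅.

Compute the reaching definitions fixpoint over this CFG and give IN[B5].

Answer: {a@B4, b@B0, b@B3, d@B1, d@B2}

Derivation:
Converged values:
  B0: | IN={b@B0, b@B3, d@B1} | OUT={b@B0, d@B1}
  B1: | IN={b@B0, b@B3, d@B1, d@B2} | OUT={b@B0, b@B3, d@B1}
  B2: | IN={b@B0, b@B3, d@B1} | OUT={b@B0, b@B3, d@B2}
  B3: | IN={b@B0, b@B3, d@B2} | OUT={b@B3, d@B2}
  B4: | IN={b@B0, b@B3, d@B2} | OUT={a@B4, b@B0, b@B3, d@B2}
  B5: | IN={a@B4, b@B0, b@B3, d@B1, d@B2} | OUT={a@B4, b@B0, b@B3, c@B5, d@B5}

Merge at B5: IN[B5] = OUT[B0] ⊔ OUT[B3] ⊔ OUT[B4] = {a@B4, b@B0, b@B3, d@B1, d@B2}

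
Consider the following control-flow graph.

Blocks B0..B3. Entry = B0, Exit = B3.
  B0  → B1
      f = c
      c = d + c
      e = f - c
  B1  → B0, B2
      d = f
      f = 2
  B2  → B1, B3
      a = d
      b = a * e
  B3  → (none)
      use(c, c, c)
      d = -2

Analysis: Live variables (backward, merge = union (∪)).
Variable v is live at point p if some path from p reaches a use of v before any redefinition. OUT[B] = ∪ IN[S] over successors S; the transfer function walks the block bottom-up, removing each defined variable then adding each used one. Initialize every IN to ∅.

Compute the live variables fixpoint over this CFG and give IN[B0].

Fixpoint table:
  B0: | IN={c, d} | OUT={c, e, f}
  B1: | IN={c, e, f} | OUT={c, d, e, f}
  B2: | IN={c, d, e, f} | OUT={c, e, f}
  B3: | IN={c} | OUT={}

Merge at B0: OUT[B0] = IN[B1] = {c, e, f}
Applying B0's transfer function to that OUT value gives IN[B0] (row B0 above).

Answer: {c, d}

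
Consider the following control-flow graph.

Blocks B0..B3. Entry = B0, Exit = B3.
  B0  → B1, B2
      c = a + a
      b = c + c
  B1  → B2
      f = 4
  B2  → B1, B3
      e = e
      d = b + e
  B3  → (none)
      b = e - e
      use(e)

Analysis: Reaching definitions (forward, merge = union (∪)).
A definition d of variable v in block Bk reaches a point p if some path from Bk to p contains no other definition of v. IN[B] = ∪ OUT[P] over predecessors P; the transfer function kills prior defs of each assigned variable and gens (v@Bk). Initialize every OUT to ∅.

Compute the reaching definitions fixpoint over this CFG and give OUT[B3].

Answer: {b@B3, c@B0, d@B2, e@B2, f@B1}

Trace:
Converged values:
  B0:  IN={}  OUT={b@B0, c@B0}
  B1:  IN={b@B0, c@B0, d@B2, e@B2, f@B1}  OUT={b@B0, c@B0, d@B2, e@B2, f@B1}
  B2:  IN={b@B0, c@B0, d@B2, e@B2, f@B1}  OUT={b@B0, c@B0, d@B2, e@B2, f@B1}
  B3:  IN={b@B0, c@B0, d@B2, e@B2, f@B1}  OUT={b@B3, c@B0, d@B2, e@B2, f@B1}

Merge at B3: IN[B3] = OUT[B2] = {b@B0, c@B0, d@B2, e@B2, f@B1}
Applying B3's transfer function to that IN value gives OUT[B3] (row B3 above).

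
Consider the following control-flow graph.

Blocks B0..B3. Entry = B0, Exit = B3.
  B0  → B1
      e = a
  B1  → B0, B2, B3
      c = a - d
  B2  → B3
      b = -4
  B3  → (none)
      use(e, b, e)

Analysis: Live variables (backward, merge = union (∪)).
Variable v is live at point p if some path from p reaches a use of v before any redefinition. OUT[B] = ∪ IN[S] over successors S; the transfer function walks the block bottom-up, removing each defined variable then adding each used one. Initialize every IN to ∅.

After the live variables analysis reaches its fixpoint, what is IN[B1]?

Answer: {a, b, d, e}

Derivation:
Converged values:
  B0:   IN={a, b, d}   OUT={a, b, d, e}
  B1:   IN={a, b, d, e}   OUT={a, b, d, e}
  B2:   IN={e}   OUT={b, e}
  B3:   IN={b, e}   OUT={}

Merge at B1: OUT[B1] = IN[B0] ⊔ IN[B2] ⊔ IN[B3] = {a, b, d, e}
Applying B1's transfer function to that OUT value gives IN[B1] (row B1 above).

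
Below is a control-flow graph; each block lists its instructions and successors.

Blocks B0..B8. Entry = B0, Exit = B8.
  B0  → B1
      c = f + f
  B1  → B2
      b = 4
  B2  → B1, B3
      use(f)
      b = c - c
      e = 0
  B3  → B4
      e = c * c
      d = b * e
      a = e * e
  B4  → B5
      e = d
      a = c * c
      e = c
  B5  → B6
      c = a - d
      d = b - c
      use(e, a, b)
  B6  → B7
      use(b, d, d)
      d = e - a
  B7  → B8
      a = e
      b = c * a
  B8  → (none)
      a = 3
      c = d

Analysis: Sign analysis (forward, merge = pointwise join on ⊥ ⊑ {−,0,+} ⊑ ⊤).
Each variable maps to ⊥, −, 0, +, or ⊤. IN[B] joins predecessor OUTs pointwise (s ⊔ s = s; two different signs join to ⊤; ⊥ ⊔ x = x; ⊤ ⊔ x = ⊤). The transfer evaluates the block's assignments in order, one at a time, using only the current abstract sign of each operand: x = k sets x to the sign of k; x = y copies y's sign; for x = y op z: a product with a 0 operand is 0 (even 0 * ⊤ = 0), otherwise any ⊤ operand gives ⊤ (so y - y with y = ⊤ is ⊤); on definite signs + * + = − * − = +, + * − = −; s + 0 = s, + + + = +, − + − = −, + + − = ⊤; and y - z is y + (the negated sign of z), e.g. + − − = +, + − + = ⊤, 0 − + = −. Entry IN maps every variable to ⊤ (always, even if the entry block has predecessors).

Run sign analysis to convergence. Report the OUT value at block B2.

Converged values:
  B0: | IN=(all ⊤) | OUT=(all ⊤)
  B1: | IN=(all ⊤) | OUT={b:+; rest ⊤}
  B2: | IN={b:+; rest ⊤} | OUT={e:0; rest ⊤}
  B3: | IN={e:0; rest ⊤} | OUT=(all ⊤)
  B4: | IN=(all ⊤) | OUT=(all ⊤)
  B5: | IN=(all ⊤) | OUT=(all ⊤)
  B6: | IN=(all ⊤) | OUT=(all ⊤)
  B7: | IN=(all ⊤) | OUT=(all ⊤)
  B8: | IN=(all ⊤) | OUT={a:+; rest ⊤}

Merge at B2: IN[B2] = OUT[B1] = {a: ⊤, b: +, c: ⊤, d: ⊤, e: ⊤, f: ⊤}
Applying B2's transfer function to that IN value gives OUT[B2] (row B2 above).

Answer: {a: ⊤, b: ⊤, c: ⊤, d: ⊤, e: 0, f: ⊤}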